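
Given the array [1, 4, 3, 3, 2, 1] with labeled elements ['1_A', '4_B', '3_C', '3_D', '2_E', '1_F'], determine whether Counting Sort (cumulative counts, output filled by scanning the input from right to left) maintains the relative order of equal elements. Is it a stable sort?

Trace Counting Sort on the labeled array (the key is the number; the letter only tracks identity):
  Counts for values 0..4: [0, 2, 1, 2, 1]
  Cumulative counts: [0, 2, 3, 5, 6]
  Scan right to left: place 1_F at output index 1
  Scan right to left: place 2_E at output index 2
  Scan right to left: place 3_D at output index 4
  Scan right to left: place 3_C at output index 3
  Scan right to left: place 4_B at output index 5
  Scan right to left: place 1_A at output index 0
  Output: [1_A, 1_F, 2_E, 3_C, 3_D, 4_B]
Equal keys:
  value 1: originally 1_A, 1_F; after sorting 1_A, 1_F -> order preserved
  value 3: originally 3_C, 3_D; after sorting 3_C, 3_D -> order preserved
All equal keys kept their original relative order. Counting Sort is stable: scanning the input right to left with decreasing cumulative counts places later duplicates at later output positions.
Answer: Stable


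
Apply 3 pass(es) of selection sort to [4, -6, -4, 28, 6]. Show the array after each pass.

Pass 1: Select minimum -6 at index 1, swap -> [-6, 4, -4, 28, 6]
Pass 2: Select minimum -4 at index 2, swap -> [-6, -4, 4, 28, 6]
Pass 3: Select minimum 4 at index 2, swap -> [-6, -4, 4, 28, 6]


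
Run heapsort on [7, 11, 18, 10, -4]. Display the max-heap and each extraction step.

Build heap: [18, 11, 7, 10, -4]
Extract 18: [11, 10, 7, -4, 18]
Extract 11: [10, -4, 7, 11, 18]
Extract 10: [7, -4, 10, 11, 18]
Extract 7: [-4, 7, 10, 11, 18]


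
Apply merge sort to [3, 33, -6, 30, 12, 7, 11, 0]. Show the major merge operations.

Divide and conquer:
  Merge [3] + [33] -> [3, 33]
  Merge [-6] + [30] -> [-6, 30]
  Merge [3, 33] + [-6, 30] -> [-6, 3, 30, 33]
  Merge [12] + [7] -> [7, 12]
  Merge [11] + [0] -> [0, 11]
  Merge [7, 12] + [0, 11] -> [0, 7, 11, 12]
  Merge [-6, 3, 30, 33] + [0, 7, 11, 12] -> [-6, 0, 3, 7, 11, 12, 30, 33]


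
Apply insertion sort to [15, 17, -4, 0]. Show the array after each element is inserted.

First element 15 is already 'sorted'
Insert 17: shifted 0 elements -> [15, 17, -4, 0]
Insert -4: shifted 2 elements -> [-4, 15, 17, 0]
Insert 0: shifted 2 elements -> [-4, 0, 15, 17]


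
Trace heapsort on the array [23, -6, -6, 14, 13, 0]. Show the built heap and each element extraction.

Build heap: [23, 14, 0, -6, 13, -6]
Extract 23: [14, 13, 0, -6, -6, 23]
Extract 14: [13, -6, 0, -6, 14, 23]
Extract 13: [0, -6, -6, 13, 14, 23]
Extract 0: [-6, -6, 0, 13, 14, 23]
Extract -6: [-6, -6, 0, 13, 14, 23]


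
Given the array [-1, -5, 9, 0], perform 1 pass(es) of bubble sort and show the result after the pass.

After pass 1: [-5, -1, 0, 9] (2 swaps)
Total swaps: 2


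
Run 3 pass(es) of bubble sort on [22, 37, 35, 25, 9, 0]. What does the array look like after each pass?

After pass 1: [22, 35, 25, 9, 0, 37] (4 swaps)
After pass 2: [22, 25, 9, 0, 35, 37] (3 swaps)
After pass 3: [22, 9, 0, 25, 35, 37] (2 swaps)
Total swaps: 9


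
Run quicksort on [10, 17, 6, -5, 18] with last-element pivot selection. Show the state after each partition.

Partition 1: pivot=18 at index 4 -> [10, 17, 6, -5, 18]
Partition 2: pivot=-5 at index 0 -> [-5, 17, 6, 10, 18]
Partition 3: pivot=10 at index 2 -> [-5, 6, 10, 17, 18]


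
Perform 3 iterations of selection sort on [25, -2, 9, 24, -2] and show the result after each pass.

Pass 1: Select minimum -2 at index 1, swap -> [-2, 25, 9, 24, -2]
Pass 2: Select minimum -2 at index 4, swap -> [-2, -2, 9, 24, 25]
Pass 3: Select minimum 9 at index 2, swap -> [-2, -2, 9, 24, 25]


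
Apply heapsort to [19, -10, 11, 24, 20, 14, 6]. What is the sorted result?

Build heap: [24, 20, 14, -10, 19, 11, 6]
Extract 24: [20, 19, 14, -10, 6, 11, 24]
Extract 20: [19, 11, 14, -10, 6, 20, 24]
Extract 19: [14, 11, 6, -10, 19, 20, 24]
Extract 14: [11, -10, 6, 14, 19, 20, 24]
Extract 11: [6, -10, 11, 14, 19, 20, 24]
Extract 6: [-10, 6, 11, 14, 19, 20, 24]


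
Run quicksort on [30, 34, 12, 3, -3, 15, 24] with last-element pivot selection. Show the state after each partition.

Partition 1: pivot=24 at index 4 -> [12, 3, -3, 15, 24, 34, 30]
Partition 2: pivot=15 at index 3 -> [12, 3, -3, 15, 24, 34, 30]
Partition 3: pivot=-3 at index 0 -> [-3, 3, 12, 15, 24, 34, 30]
Partition 4: pivot=12 at index 2 -> [-3, 3, 12, 15, 24, 34, 30]
Partition 5: pivot=30 at index 5 -> [-3, 3, 12, 15, 24, 30, 34]


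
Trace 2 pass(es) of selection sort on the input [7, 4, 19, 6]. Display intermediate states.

Pass 1: Select minimum 4 at index 1, swap -> [4, 7, 19, 6]
Pass 2: Select minimum 6 at index 3, swap -> [4, 6, 19, 7]


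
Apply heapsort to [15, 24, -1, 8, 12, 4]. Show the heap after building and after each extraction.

Build heap: [24, 15, 4, 8, 12, -1]
Extract 24: [15, 12, 4, 8, -1, 24]
Extract 15: [12, 8, 4, -1, 15, 24]
Extract 12: [8, -1, 4, 12, 15, 24]
Extract 8: [4, -1, 8, 12, 15, 24]
Extract 4: [-1, 4, 8, 12, 15, 24]


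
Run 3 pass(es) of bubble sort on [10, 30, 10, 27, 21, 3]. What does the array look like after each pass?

After pass 1: [10, 10, 27, 21, 3, 30] (4 swaps)
After pass 2: [10, 10, 21, 3, 27, 30] (2 swaps)
After pass 3: [10, 10, 3, 21, 27, 30] (1 swaps)
Total swaps: 7


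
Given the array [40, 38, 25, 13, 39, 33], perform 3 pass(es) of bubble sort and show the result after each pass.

After pass 1: [38, 25, 13, 39, 33, 40] (5 swaps)
After pass 2: [25, 13, 38, 33, 39, 40] (3 swaps)
After pass 3: [13, 25, 33, 38, 39, 40] (2 swaps)
Total swaps: 10


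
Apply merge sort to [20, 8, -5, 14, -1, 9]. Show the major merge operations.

Divide and conquer:
  Merge [8] + [-5] -> [-5, 8]
  Merge [20] + [-5, 8] -> [-5, 8, 20]
  Merge [-1] + [9] -> [-1, 9]
  Merge [14] + [-1, 9] -> [-1, 9, 14]
  Merge [-5, 8, 20] + [-1, 9, 14] -> [-5, -1, 8, 9, 14, 20]


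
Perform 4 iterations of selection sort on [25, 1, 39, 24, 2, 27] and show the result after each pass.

Pass 1: Select minimum 1 at index 1, swap -> [1, 25, 39, 24, 2, 27]
Pass 2: Select minimum 2 at index 4, swap -> [1, 2, 39, 24, 25, 27]
Pass 3: Select minimum 24 at index 3, swap -> [1, 2, 24, 39, 25, 27]
Pass 4: Select minimum 25 at index 4, swap -> [1, 2, 24, 25, 39, 27]


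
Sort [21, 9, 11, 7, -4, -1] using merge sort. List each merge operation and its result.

Divide and conquer:
  Merge [9] + [11] -> [9, 11]
  Merge [21] + [9, 11] -> [9, 11, 21]
  Merge [-4] + [-1] -> [-4, -1]
  Merge [7] + [-4, -1] -> [-4, -1, 7]
  Merge [9, 11, 21] + [-4, -1, 7] -> [-4, -1, 7, 9, 11, 21]


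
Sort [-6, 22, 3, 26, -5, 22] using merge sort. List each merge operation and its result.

Divide and conquer:
  Merge [22] + [3] -> [3, 22]
  Merge [-6] + [3, 22] -> [-6, 3, 22]
  Merge [-5] + [22] -> [-5, 22]
  Merge [26] + [-5, 22] -> [-5, 22, 26]
  Merge [-6, 3, 22] + [-5, 22, 26] -> [-6, -5, 3, 22, 22, 26]


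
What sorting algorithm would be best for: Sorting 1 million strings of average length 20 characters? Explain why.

Best choice: MSD radix sort or Mergesort
Reason: MSD radix sort is a non-comparison sort that buckets the strings by successive character positions, running in time proportional to the total number of characters examined rather than O(n log n) string comparisons; mergesort is a stable O(n log n)-comparison alternative that works for arbitrary variable-length keys


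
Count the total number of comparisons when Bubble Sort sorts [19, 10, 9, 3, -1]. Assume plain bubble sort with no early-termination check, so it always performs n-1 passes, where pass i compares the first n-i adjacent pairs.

Pass 1: compare adjacent pairs (0,1)..(3,4) = 4 comparison(s), 4 swap(s) -> [10, 9, 3, -1, 19]
Pass 2: compare adjacent pairs (0,1)..(2,3) = 3 comparison(s), 3 swap(s) -> [9, 3, -1, 10, 19]
Pass 3: compare adjacent pairs (0,1)..(1,2) = 2 comparison(s), 2 swap(s) -> [3, -1, 9, 10, 19]
Pass 4: compare adjacent pairs (0,1)..(0,1) = 1 comparison(s), 1 swap(s) -> [-1, 3, 9, 10, 19]
Total comparisons: 4 + 3 + 2 + 1 = 10


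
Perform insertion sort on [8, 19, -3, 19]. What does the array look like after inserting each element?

First element 8 is already 'sorted'
Insert 19: shifted 0 elements -> [8, 19, -3, 19]
Insert -3: shifted 2 elements -> [-3, 8, 19, 19]
Insert 19: shifted 0 elements -> [-3, 8, 19, 19]


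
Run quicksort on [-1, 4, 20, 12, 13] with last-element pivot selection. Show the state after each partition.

Partition 1: pivot=13 at index 3 -> [-1, 4, 12, 13, 20]
Partition 2: pivot=12 at index 2 -> [-1, 4, 12, 13, 20]
Partition 3: pivot=4 at index 1 -> [-1, 4, 12, 13, 20]


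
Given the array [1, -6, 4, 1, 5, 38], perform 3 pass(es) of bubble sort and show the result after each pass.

After pass 1: [-6, 1, 1, 4, 5, 38] (2 swaps)
After pass 2: [-6, 1, 1, 4, 5, 38] (0 swaps)
After pass 3: [-6, 1, 1, 4, 5, 38] (0 swaps)
Total swaps: 2


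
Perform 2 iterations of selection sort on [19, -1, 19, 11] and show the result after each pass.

Pass 1: Select minimum -1 at index 1, swap -> [-1, 19, 19, 11]
Pass 2: Select minimum 11 at index 3, swap -> [-1, 11, 19, 19]


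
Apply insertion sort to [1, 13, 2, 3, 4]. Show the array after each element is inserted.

First element 1 is already 'sorted'
Insert 13: shifted 0 elements -> [1, 13, 2, 3, 4]
Insert 2: shifted 1 elements -> [1, 2, 13, 3, 4]
Insert 3: shifted 1 elements -> [1, 2, 3, 13, 4]
Insert 4: shifted 1 elements -> [1, 2, 3, 4, 13]


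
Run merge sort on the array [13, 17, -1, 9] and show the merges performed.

Divide and conquer:
  Merge [13] + [17] -> [13, 17]
  Merge [-1] + [9] -> [-1, 9]
  Merge [13, 17] + [-1, 9] -> [-1, 9, 13, 17]


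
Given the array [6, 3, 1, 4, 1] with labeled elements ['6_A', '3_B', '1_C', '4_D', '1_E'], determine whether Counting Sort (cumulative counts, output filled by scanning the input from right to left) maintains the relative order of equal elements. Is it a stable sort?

Trace Counting Sort on the labeled array (the key is the number; the letter only tracks identity):
  Counts for values 0..6: [0, 2, 0, 1, 1, 0, 1]
  Cumulative counts: [0, 2, 2, 3, 4, 4, 5]
  Scan right to left: place 1_E at output index 1
  Scan right to left: place 4_D at output index 3
  Scan right to left: place 1_C at output index 0
  Scan right to left: place 3_B at output index 2
  Scan right to left: place 6_A at output index 4
  Output: [1_C, 1_E, 3_B, 4_D, 6_A]
Equal keys:
  value 1: originally 1_C, 1_E; after sorting 1_C, 1_E -> order preserved
All equal keys kept their original relative order. Counting Sort is stable: scanning the input right to left with decreasing cumulative counts places later duplicates at later output positions.
Answer: Stable


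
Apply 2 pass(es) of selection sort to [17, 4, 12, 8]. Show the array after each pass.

Pass 1: Select minimum 4 at index 1, swap -> [4, 17, 12, 8]
Pass 2: Select minimum 8 at index 3, swap -> [4, 8, 12, 17]


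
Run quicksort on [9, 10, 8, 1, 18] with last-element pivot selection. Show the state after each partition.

Partition 1: pivot=18 at index 4 -> [9, 10, 8, 1, 18]
Partition 2: pivot=1 at index 0 -> [1, 10, 8, 9, 18]
Partition 3: pivot=9 at index 2 -> [1, 8, 9, 10, 18]


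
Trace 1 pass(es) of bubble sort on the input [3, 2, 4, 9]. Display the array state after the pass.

After pass 1: [2, 3, 4, 9] (1 swaps)
Total swaps: 1


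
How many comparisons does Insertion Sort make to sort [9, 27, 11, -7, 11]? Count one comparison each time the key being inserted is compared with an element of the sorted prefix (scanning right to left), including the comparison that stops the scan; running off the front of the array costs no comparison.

Insert 27: 9 <= 27 (stop) = 1 comparison(s) -> [9, 27, 11, -7, 11]
Insert 11: 27 > 11 (shift), 9 <= 11 (stop) = 2 comparison(s) -> [9, 11, 27, -7, 11]
Insert -7: 27 > -7 (shift), 11 > -7 (shift), 9 > -7 (shift), reached front = 3 comparison(s) -> [-7, 9, 11, 27, 11]
Insert 11: 27 > 11 (shift), 11 <= 11 (stop) = 2 comparison(s) -> [-7, 9, 11, 11, 27]
Total comparisons: 1 + 2 + 3 + 2 = 8


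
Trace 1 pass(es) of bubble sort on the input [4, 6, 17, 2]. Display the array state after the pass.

After pass 1: [4, 6, 2, 17] (1 swaps)
Total swaps: 1


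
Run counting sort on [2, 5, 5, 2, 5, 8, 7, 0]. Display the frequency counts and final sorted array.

Count array: [1, 0, 2, 0, 0, 3, 0, 1, 1]
(count[i] = number of elements equal to i)
Cumulative count: [1, 1, 3, 3, 3, 6, 6, 7, 8]
Sorted: [0, 2, 2, 5, 5, 5, 7, 8]


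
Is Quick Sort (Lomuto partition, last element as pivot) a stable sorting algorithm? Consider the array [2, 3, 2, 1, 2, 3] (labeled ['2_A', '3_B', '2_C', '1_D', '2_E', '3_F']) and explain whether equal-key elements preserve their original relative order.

Trace Quick Sort on the labeled array (the key is the number; the letter only tracks identity):
  Partition indices 0..5 around pivot 3_F -> [2_A, 3_B, 2_C, 1_D, 2_E, 3_F]
  Partition indices 0..4 around pivot 2_E -> [2_A, 2_C, 1_D, 2_E, 3_B, 3_F]
  Partition indices 0..2 around pivot 1_D -> [1_D, 2_C, 2_A, 2_E, 3_B, 3_F]
  Partition indices 1..2 around pivot 2_A -> [1_D, 2_C, 2_A, 2_E, 3_B, 3_F]
Final order: [1_D, 2_C, 2_A, 2_E, 3_B, 3_F]
Equal keys:
  value 2: originally 2_A, 2_C, 2_E; after sorting 2_C, 2_A, 2_E -> order changed
  value 3: originally 3_B, 3_F; after sorting 3_B, 3_F -> order preserved
Equal keys were reordered, so Quick Sort is not stable: partition swaps elements across long distances and can reorder equal keys. (One such input is enough; an unstable sort may happen to preserve order on other inputs, but it gives no guarantee.)
Answer: Not stable


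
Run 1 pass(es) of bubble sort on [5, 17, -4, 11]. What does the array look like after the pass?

After pass 1: [5, -4, 11, 17] (2 swaps)
Total swaps: 2


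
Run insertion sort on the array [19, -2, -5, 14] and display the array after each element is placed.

First element 19 is already 'sorted'
Insert -2: shifted 1 elements -> [-2, 19, -5, 14]
Insert -5: shifted 2 elements -> [-5, -2, 19, 14]
Insert 14: shifted 1 elements -> [-5, -2, 14, 19]


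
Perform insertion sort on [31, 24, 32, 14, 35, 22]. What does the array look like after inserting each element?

First element 31 is already 'sorted'
Insert 24: shifted 1 elements -> [24, 31, 32, 14, 35, 22]
Insert 32: shifted 0 elements -> [24, 31, 32, 14, 35, 22]
Insert 14: shifted 3 elements -> [14, 24, 31, 32, 35, 22]
Insert 35: shifted 0 elements -> [14, 24, 31, 32, 35, 22]
Insert 22: shifted 4 elements -> [14, 22, 24, 31, 32, 35]


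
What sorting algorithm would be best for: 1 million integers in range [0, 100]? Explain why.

Best choice: Counting sort
Reason: O(n + k) where k=100 is small; linear time beats O(n log n)


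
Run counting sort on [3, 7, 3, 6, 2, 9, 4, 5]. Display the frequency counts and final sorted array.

Count array: [0, 0, 1, 2, 1, 1, 1, 1, 0, 1]
(count[i] = number of elements equal to i)
Cumulative count: [0, 0, 1, 3, 4, 5, 6, 7, 7, 8]
Sorted: [2, 3, 3, 4, 5, 6, 7, 9]


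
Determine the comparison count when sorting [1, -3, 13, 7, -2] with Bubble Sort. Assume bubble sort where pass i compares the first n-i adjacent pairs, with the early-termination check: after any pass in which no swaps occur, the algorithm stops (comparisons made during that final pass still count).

Pass 1: compare adjacent pairs (0,1)..(3,4) = 4 comparison(s), 3 swap(s) -> [-3, 1, 7, -2, 13]
Pass 2: compare adjacent pairs (0,1)..(2,3) = 3 comparison(s), 1 swap(s) -> [-3, 1, -2, 7, 13]
Pass 3: compare adjacent pairs (0,1)..(1,2) = 2 comparison(s), 1 swap(s) -> [-3, -2, 1, 7, 13]
Pass 4: compare adjacent pairs (0,1)..(0,1) = 1 comparison(s), 0 swap(s) -> [-3, -2, 1, 7, 13]
No swaps in this pass, so bubble sort stops here.
Total comparisons: 4 + 3 + 2 + 1 = 10


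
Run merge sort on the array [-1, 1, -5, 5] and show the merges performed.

Divide and conquer:
  Merge [-1] + [1] -> [-1, 1]
  Merge [-5] + [5] -> [-5, 5]
  Merge [-1, 1] + [-5, 5] -> [-5, -1, 1, 5]


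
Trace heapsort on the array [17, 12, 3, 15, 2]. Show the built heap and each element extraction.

Build heap: [17, 15, 3, 12, 2]
Extract 17: [15, 12, 3, 2, 17]
Extract 15: [12, 2, 3, 15, 17]
Extract 12: [3, 2, 12, 15, 17]
Extract 3: [2, 3, 12, 15, 17]


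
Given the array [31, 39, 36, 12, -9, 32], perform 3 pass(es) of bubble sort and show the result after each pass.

After pass 1: [31, 36, 12, -9, 32, 39] (4 swaps)
After pass 2: [31, 12, -9, 32, 36, 39] (3 swaps)
After pass 3: [12, -9, 31, 32, 36, 39] (2 swaps)
Total swaps: 9


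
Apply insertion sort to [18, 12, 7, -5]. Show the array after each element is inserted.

First element 18 is already 'sorted'
Insert 12: shifted 1 elements -> [12, 18, 7, -5]
Insert 7: shifted 2 elements -> [7, 12, 18, -5]
Insert -5: shifted 3 elements -> [-5, 7, 12, 18]


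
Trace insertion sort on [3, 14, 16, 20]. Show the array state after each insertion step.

First element 3 is already 'sorted'
Insert 14: shifted 0 elements -> [3, 14, 16, 20]
Insert 16: shifted 0 elements -> [3, 14, 16, 20]
Insert 20: shifted 0 elements -> [3, 14, 16, 20]


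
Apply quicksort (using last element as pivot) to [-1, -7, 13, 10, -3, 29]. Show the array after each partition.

Partition 1: pivot=29 at index 5 -> [-1, -7, 13, 10, -3, 29]
Partition 2: pivot=-3 at index 1 -> [-7, -3, 13, 10, -1, 29]
Partition 3: pivot=-1 at index 2 -> [-7, -3, -1, 10, 13, 29]
Partition 4: pivot=13 at index 4 -> [-7, -3, -1, 10, 13, 29]


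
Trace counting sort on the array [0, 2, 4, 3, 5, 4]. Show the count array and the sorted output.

Count array: [1, 0, 1, 1, 2, 1]
(count[i] = number of elements equal to i)
Cumulative count: [1, 1, 2, 3, 5, 6]
Sorted: [0, 2, 3, 4, 4, 5]


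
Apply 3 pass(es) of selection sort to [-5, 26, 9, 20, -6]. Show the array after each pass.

Pass 1: Select minimum -6 at index 4, swap -> [-6, 26, 9, 20, -5]
Pass 2: Select minimum -5 at index 4, swap -> [-6, -5, 9, 20, 26]
Pass 3: Select minimum 9 at index 2, swap -> [-6, -5, 9, 20, 26]


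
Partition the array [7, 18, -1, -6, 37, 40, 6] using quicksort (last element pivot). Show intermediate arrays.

Partition 1: pivot=6 at index 2 -> [-1, -6, 6, 18, 37, 40, 7]
Partition 2: pivot=-6 at index 0 -> [-6, -1, 6, 18, 37, 40, 7]
Partition 3: pivot=7 at index 3 -> [-6, -1, 6, 7, 37, 40, 18]
Partition 4: pivot=18 at index 4 -> [-6, -1, 6, 7, 18, 40, 37]
Partition 5: pivot=37 at index 5 -> [-6, -1, 6, 7, 18, 37, 40]


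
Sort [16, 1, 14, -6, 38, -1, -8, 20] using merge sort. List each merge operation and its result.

Divide and conquer:
  Merge [16] + [1] -> [1, 16]
  Merge [14] + [-6] -> [-6, 14]
  Merge [1, 16] + [-6, 14] -> [-6, 1, 14, 16]
  Merge [38] + [-1] -> [-1, 38]
  Merge [-8] + [20] -> [-8, 20]
  Merge [-1, 38] + [-8, 20] -> [-8, -1, 20, 38]
  Merge [-6, 1, 14, 16] + [-8, -1, 20, 38] -> [-8, -6, -1, 1, 14, 16, 20, 38]


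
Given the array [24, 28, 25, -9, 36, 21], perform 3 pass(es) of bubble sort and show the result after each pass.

After pass 1: [24, 25, -9, 28, 21, 36] (3 swaps)
After pass 2: [24, -9, 25, 21, 28, 36] (2 swaps)
After pass 3: [-9, 24, 21, 25, 28, 36] (2 swaps)
Total swaps: 7


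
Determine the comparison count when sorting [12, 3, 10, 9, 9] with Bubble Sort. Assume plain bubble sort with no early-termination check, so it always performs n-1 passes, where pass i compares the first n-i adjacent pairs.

Pass 1: compare adjacent pairs (0,1)..(3,4) = 4 comparison(s), 4 swap(s) -> [3, 10, 9, 9, 12]
Pass 2: compare adjacent pairs (0,1)..(2,3) = 3 comparison(s), 2 swap(s) -> [3, 9, 9, 10, 12]
Pass 3: compare adjacent pairs (0,1)..(1,2) = 2 comparison(s), 0 swap(s) -> [3, 9, 9, 10, 12]
Pass 4: compare adjacent pairs (0,1)..(0,1) = 1 comparison(s), 0 swap(s) -> [3, 9, 9, 10, 12]
Total comparisons: 4 + 3 + 2 + 1 = 10


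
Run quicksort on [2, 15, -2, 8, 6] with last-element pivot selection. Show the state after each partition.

Partition 1: pivot=6 at index 2 -> [2, -2, 6, 8, 15]
Partition 2: pivot=-2 at index 0 -> [-2, 2, 6, 8, 15]
Partition 3: pivot=15 at index 4 -> [-2, 2, 6, 8, 15]


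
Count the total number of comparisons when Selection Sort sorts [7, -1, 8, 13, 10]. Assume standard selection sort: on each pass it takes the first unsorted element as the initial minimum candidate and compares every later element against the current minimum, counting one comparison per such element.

Pass 1: scan indices 1..4 for the minimum = 4 comparison(s); min is -1, place at index 0 -> [-1, 7, 8, 13, 10]
Pass 2: scan indices 2..4 for the minimum = 3 comparison(s); min is 7, place at index 1 -> [-1, 7, 8, 13, 10]
Pass 3: scan indices 3..4 for the minimum = 2 comparison(s); min is 8, place at index 2 -> [-1, 7, 8, 13, 10]
Pass 4: scan indices 4..4 for the minimum = 1 comparison(s); min is 10, place at index 3 -> [-1, 7, 8, 10, 13]
Selection sort always scans the whole unsorted suffix, so the count is (n-1) + (n-2) + ... + 1 = n(n-1)/2 = 5*4/2 = 10 regardless of the input order.
Total comparisons: 4 + 3 + 2 + 1 = 10


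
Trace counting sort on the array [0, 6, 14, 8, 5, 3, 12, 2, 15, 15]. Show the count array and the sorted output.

Count array: [1, 0, 1, 1, 0, 1, 1, 0, 1, 0, 0, 0, 1, 0, 1, 2]
(count[i] = number of elements equal to i)
Cumulative count: [1, 1, 2, 3, 3, 4, 5, 5, 6, 6, 6, 6, 7, 7, 8, 10]
Sorted: [0, 2, 3, 5, 6, 8, 12, 14, 15, 15]


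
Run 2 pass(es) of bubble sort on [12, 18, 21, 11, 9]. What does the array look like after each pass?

After pass 1: [12, 18, 11, 9, 21] (2 swaps)
After pass 2: [12, 11, 9, 18, 21] (2 swaps)
Total swaps: 4


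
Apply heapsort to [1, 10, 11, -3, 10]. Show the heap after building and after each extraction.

Build heap: [11, 10, 1, -3, 10]
Extract 11: [10, 10, 1, -3, 11]
Extract 10: [10, -3, 1, 10, 11]
Extract 10: [1, -3, 10, 10, 11]
Extract 1: [-3, 1, 10, 10, 11]


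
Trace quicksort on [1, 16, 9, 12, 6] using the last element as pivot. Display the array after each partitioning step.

Partition 1: pivot=6 at index 1 -> [1, 6, 9, 12, 16]
Partition 2: pivot=16 at index 4 -> [1, 6, 9, 12, 16]
Partition 3: pivot=12 at index 3 -> [1, 6, 9, 12, 16]


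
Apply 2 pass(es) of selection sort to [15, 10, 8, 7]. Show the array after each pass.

Pass 1: Select minimum 7 at index 3, swap -> [7, 10, 8, 15]
Pass 2: Select minimum 8 at index 2, swap -> [7, 8, 10, 15]


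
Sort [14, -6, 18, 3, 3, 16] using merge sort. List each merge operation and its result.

Divide and conquer:
  Merge [-6] + [18] -> [-6, 18]
  Merge [14] + [-6, 18] -> [-6, 14, 18]
  Merge [3] + [16] -> [3, 16]
  Merge [3] + [3, 16] -> [3, 3, 16]
  Merge [-6, 14, 18] + [3, 3, 16] -> [-6, 3, 3, 14, 16, 18]


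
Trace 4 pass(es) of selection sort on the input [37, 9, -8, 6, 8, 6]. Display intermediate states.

Pass 1: Select minimum -8 at index 2, swap -> [-8, 9, 37, 6, 8, 6]
Pass 2: Select minimum 6 at index 3, swap -> [-8, 6, 37, 9, 8, 6]
Pass 3: Select minimum 6 at index 5, swap -> [-8, 6, 6, 9, 8, 37]
Pass 4: Select minimum 8 at index 4, swap -> [-8, 6, 6, 8, 9, 37]


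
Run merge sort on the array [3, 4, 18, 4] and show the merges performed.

Divide and conquer:
  Merge [3] + [4] -> [3, 4]
  Merge [18] + [4] -> [4, 18]
  Merge [3, 4] + [4, 18] -> [3, 4, 4, 18]


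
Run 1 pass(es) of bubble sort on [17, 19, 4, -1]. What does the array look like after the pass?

After pass 1: [17, 4, -1, 19] (2 swaps)
Total swaps: 2


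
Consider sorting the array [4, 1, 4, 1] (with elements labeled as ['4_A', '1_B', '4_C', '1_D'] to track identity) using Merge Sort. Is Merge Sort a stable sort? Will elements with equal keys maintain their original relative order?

Trace Merge Sort on the labeled array (the key is the number; the letter only tracks identity):
  Merge [4_A] + [1_B] -> [1_B, 4_A]
  Merge [4_C] + [1_D] -> [1_D, 4_C]
  Merge [1_B, 4_A] + [1_D, 4_C] -> [1_B, 1_D, 4_A, 4_C]
Final order: [1_B, 1_D, 4_A, 4_C]
Equal keys:
  value 1: originally 1_B, 1_D; after sorting 1_B, 1_D -> order preserved
  value 4: originally 4_A, 4_C; after sorting 4_A, 4_C -> order preserved
All equal keys kept their original relative order. Merge Sort is stable: when the heads of the two halves are equal the merge takes from the left half first.
Answer: Stable


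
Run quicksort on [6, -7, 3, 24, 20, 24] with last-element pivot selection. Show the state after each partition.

Partition 1: pivot=24 at index 5 -> [6, -7, 3, 24, 20, 24]
Partition 2: pivot=20 at index 3 -> [6, -7, 3, 20, 24, 24]
Partition 3: pivot=3 at index 1 -> [-7, 3, 6, 20, 24, 24]


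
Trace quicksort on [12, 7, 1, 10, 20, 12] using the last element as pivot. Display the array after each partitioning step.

Partition 1: pivot=12 at index 4 -> [12, 7, 1, 10, 12, 20]
Partition 2: pivot=10 at index 2 -> [7, 1, 10, 12, 12, 20]
Partition 3: pivot=1 at index 0 -> [1, 7, 10, 12, 12, 20]


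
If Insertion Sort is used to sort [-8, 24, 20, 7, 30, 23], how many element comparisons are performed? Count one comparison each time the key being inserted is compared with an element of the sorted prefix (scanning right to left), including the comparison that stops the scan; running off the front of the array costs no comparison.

Insert 24: -8 <= 24 (stop) = 1 comparison(s) -> [-8, 24, 20, 7, 30, 23]
Insert 20: 24 > 20 (shift), -8 <= 20 (stop) = 2 comparison(s) -> [-8, 20, 24, 7, 30, 23]
Insert 7: 24 > 7 (shift), 20 > 7 (shift), -8 <= 7 (stop) = 3 comparison(s) -> [-8, 7, 20, 24, 30, 23]
Insert 30: 24 <= 30 (stop) = 1 comparison(s) -> [-8, 7, 20, 24, 30, 23]
Insert 23: 30 > 23 (shift), 24 > 23 (shift), 20 <= 23 (stop) = 3 comparison(s) -> [-8, 7, 20, 23, 24, 30]
Total comparisons: 1 + 2 + 3 + 1 + 3 = 10


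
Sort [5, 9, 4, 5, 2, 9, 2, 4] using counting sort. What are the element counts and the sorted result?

Count array: [0, 0, 2, 0, 2, 2, 0, 0, 0, 2]
(count[i] = number of elements equal to i)
Cumulative count: [0, 0, 2, 2, 4, 6, 6, 6, 6, 8]
Sorted: [2, 2, 4, 4, 5, 5, 9, 9]


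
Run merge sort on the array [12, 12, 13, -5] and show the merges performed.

Divide and conquer:
  Merge [12] + [12] -> [12, 12]
  Merge [13] + [-5] -> [-5, 13]
  Merge [12, 12] + [-5, 13] -> [-5, 12, 12, 13]


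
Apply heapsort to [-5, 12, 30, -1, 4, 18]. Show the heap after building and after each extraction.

Build heap: [30, 12, 18, -1, 4, -5]
Extract 30: [18, 12, -5, -1, 4, 30]
Extract 18: [12, 4, -5, -1, 18, 30]
Extract 12: [4, -1, -5, 12, 18, 30]
Extract 4: [-1, -5, 4, 12, 18, 30]
Extract -1: [-5, -1, 4, 12, 18, 30]


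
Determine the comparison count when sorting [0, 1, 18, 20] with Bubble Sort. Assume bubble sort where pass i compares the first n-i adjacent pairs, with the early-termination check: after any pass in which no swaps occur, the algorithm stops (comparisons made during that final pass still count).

Pass 1: compare adjacent pairs (0,1)..(2,3) = 3 comparison(s), 0 swap(s) -> [0, 1, 18, 20]
No swaps in this pass, so bubble sort stops here.
Total comparisons: 3 = 3


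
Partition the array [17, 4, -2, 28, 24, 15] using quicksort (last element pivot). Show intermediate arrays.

Partition 1: pivot=15 at index 2 -> [4, -2, 15, 28, 24, 17]
Partition 2: pivot=-2 at index 0 -> [-2, 4, 15, 28, 24, 17]
Partition 3: pivot=17 at index 3 -> [-2, 4, 15, 17, 24, 28]
Partition 4: pivot=28 at index 5 -> [-2, 4, 15, 17, 24, 28]


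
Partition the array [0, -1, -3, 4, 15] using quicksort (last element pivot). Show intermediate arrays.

Partition 1: pivot=15 at index 4 -> [0, -1, -3, 4, 15]
Partition 2: pivot=4 at index 3 -> [0, -1, -3, 4, 15]
Partition 3: pivot=-3 at index 0 -> [-3, -1, 0, 4, 15]
Partition 4: pivot=0 at index 2 -> [-3, -1, 0, 4, 15]


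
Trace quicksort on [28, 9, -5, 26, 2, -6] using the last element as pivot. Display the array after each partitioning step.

Partition 1: pivot=-6 at index 0 -> [-6, 9, -5, 26, 2, 28]
Partition 2: pivot=28 at index 5 -> [-6, 9, -5, 26, 2, 28]
Partition 3: pivot=2 at index 2 -> [-6, -5, 2, 26, 9, 28]
Partition 4: pivot=9 at index 3 -> [-6, -5, 2, 9, 26, 28]


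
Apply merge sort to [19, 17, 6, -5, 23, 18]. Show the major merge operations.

Divide and conquer:
  Merge [17] + [6] -> [6, 17]
  Merge [19] + [6, 17] -> [6, 17, 19]
  Merge [23] + [18] -> [18, 23]
  Merge [-5] + [18, 23] -> [-5, 18, 23]
  Merge [6, 17, 19] + [-5, 18, 23] -> [-5, 6, 17, 18, 19, 23]


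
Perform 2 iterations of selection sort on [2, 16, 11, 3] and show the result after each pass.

Pass 1: Select minimum 2 at index 0, swap -> [2, 16, 11, 3]
Pass 2: Select minimum 3 at index 3, swap -> [2, 3, 11, 16]


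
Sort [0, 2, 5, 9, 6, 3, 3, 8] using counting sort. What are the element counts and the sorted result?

Count array: [1, 0, 1, 2, 0, 1, 1, 0, 1, 1]
(count[i] = number of elements equal to i)
Cumulative count: [1, 1, 2, 4, 4, 5, 6, 6, 7, 8]
Sorted: [0, 2, 3, 3, 5, 6, 8, 9]


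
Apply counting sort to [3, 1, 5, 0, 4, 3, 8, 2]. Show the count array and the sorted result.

Count array: [1, 1, 1, 2, 1, 1, 0, 0, 1]
(count[i] = number of elements equal to i)
Cumulative count: [1, 2, 3, 5, 6, 7, 7, 7, 8]
Sorted: [0, 1, 2, 3, 3, 4, 5, 8]


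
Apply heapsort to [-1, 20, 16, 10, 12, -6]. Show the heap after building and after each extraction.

Build heap: [20, 12, 16, 10, -1, -6]
Extract 20: [16, 12, -6, 10, -1, 20]
Extract 16: [12, 10, -6, -1, 16, 20]
Extract 12: [10, -1, -6, 12, 16, 20]
Extract 10: [-1, -6, 10, 12, 16, 20]
Extract -1: [-6, -1, 10, 12, 16, 20]


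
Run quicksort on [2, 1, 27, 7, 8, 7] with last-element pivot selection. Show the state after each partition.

Partition 1: pivot=7 at index 3 -> [2, 1, 7, 7, 8, 27]
Partition 2: pivot=7 at index 2 -> [2, 1, 7, 7, 8, 27]
Partition 3: pivot=1 at index 0 -> [1, 2, 7, 7, 8, 27]
Partition 4: pivot=27 at index 5 -> [1, 2, 7, 7, 8, 27]


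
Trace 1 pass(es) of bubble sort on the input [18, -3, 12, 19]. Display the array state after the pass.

After pass 1: [-3, 12, 18, 19] (2 swaps)
Total swaps: 2


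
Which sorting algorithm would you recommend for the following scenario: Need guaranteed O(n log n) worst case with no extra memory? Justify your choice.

Best choice: Heapsort
Reason: Heapsort is O(n log n) worst case and sorts in-place; quicksort can degrade to O(n^2)


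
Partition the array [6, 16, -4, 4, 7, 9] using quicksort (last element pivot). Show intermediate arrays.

Partition 1: pivot=9 at index 4 -> [6, -4, 4, 7, 9, 16]
Partition 2: pivot=7 at index 3 -> [6, -4, 4, 7, 9, 16]
Partition 3: pivot=4 at index 1 -> [-4, 4, 6, 7, 9, 16]


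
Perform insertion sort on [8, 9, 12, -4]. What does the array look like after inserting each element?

First element 8 is already 'sorted'
Insert 9: shifted 0 elements -> [8, 9, 12, -4]
Insert 12: shifted 0 elements -> [8, 9, 12, -4]
Insert -4: shifted 3 elements -> [-4, 8, 9, 12]


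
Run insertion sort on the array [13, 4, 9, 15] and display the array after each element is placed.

First element 13 is already 'sorted'
Insert 4: shifted 1 elements -> [4, 13, 9, 15]
Insert 9: shifted 1 elements -> [4, 9, 13, 15]
Insert 15: shifted 0 elements -> [4, 9, 13, 15]


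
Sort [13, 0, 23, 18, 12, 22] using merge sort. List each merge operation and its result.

Divide and conquer:
  Merge [0] + [23] -> [0, 23]
  Merge [13] + [0, 23] -> [0, 13, 23]
  Merge [12] + [22] -> [12, 22]
  Merge [18] + [12, 22] -> [12, 18, 22]
  Merge [0, 13, 23] + [12, 18, 22] -> [0, 12, 13, 18, 22, 23]


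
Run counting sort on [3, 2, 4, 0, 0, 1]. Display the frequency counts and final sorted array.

Count array: [2, 1, 1, 1, 1]
(count[i] = number of elements equal to i)
Cumulative count: [2, 3, 4, 5, 6]
Sorted: [0, 0, 1, 2, 3, 4]


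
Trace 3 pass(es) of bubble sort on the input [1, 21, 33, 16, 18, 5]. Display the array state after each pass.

After pass 1: [1, 21, 16, 18, 5, 33] (3 swaps)
After pass 2: [1, 16, 18, 5, 21, 33] (3 swaps)
After pass 3: [1, 16, 5, 18, 21, 33] (1 swaps)
Total swaps: 7


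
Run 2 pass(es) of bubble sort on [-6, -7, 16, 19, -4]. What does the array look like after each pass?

After pass 1: [-7, -6, 16, -4, 19] (2 swaps)
After pass 2: [-7, -6, -4, 16, 19] (1 swaps)
Total swaps: 3


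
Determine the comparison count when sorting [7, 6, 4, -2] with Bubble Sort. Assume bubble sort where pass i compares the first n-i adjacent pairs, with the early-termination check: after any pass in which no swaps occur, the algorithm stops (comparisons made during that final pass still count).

Pass 1: compare adjacent pairs (0,1)..(2,3) = 3 comparison(s), 3 swap(s) -> [6, 4, -2, 7]
Pass 2: compare adjacent pairs (0,1)..(1,2) = 2 comparison(s), 2 swap(s) -> [4, -2, 6, 7]
Pass 3: compare adjacent pairs (0,1)..(0,1) = 1 comparison(s), 1 swap(s) -> [-2, 4, 6, 7]
Every pass made at least one swap, so all n-1 passes run.
Total comparisons: 3 + 2 + 1 = 6


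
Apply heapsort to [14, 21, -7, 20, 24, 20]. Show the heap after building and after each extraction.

Build heap: [24, 21, 20, 20, 14, -7]
Extract 24: [21, 20, 20, -7, 14, 24]
Extract 21: [20, 14, 20, -7, 21, 24]
Extract 20: [20, 14, -7, 20, 21, 24]
Extract 20: [14, -7, 20, 20, 21, 24]
Extract 14: [-7, 14, 20, 20, 21, 24]


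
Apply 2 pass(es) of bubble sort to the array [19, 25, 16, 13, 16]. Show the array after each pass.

After pass 1: [19, 16, 13, 16, 25] (3 swaps)
After pass 2: [16, 13, 16, 19, 25] (3 swaps)
Total swaps: 6


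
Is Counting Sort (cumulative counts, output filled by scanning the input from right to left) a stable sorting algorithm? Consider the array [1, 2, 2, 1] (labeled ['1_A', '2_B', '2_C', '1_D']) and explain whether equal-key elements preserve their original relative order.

Trace Counting Sort on the labeled array (the key is the number; the letter only tracks identity):
  Counts for values 0..2: [0, 2, 2]
  Cumulative counts: [0, 2, 4]
  Scan right to left: place 1_D at output index 1
  Scan right to left: place 2_C at output index 3
  Scan right to left: place 2_B at output index 2
  Scan right to left: place 1_A at output index 0
  Output: [1_A, 1_D, 2_B, 2_C]
Equal keys:
  value 1: originally 1_A, 1_D; after sorting 1_A, 1_D -> order preserved
  value 2: originally 2_B, 2_C; after sorting 2_B, 2_C -> order preserved
All equal keys kept their original relative order. Counting Sort is stable: scanning the input right to left with decreasing cumulative counts places later duplicates at later output positions.
Answer: Stable


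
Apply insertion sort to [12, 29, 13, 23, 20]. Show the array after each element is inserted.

First element 12 is already 'sorted'
Insert 29: shifted 0 elements -> [12, 29, 13, 23, 20]
Insert 13: shifted 1 elements -> [12, 13, 29, 23, 20]
Insert 23: shifted 1 elements -> [12, 13, 23, 29, 20]
Insert 20: shifted 2 elements -> [12, 13, 20, 23, 29]


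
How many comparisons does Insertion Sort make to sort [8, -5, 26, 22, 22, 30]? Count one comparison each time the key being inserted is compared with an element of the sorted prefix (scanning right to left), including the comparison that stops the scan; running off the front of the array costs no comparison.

Insert -5: 8 > -5 (shift), reached front = 1 comparison(s) -> [-5, 8, 26, 22, 22, 30]
Insert 26: 8 <= 26 (stop) = 1 comparison(s) -> [-5, 8, 26, 22, 22, 30]
Insert 22: 26 > 22 (shift), 8 <= 22 (stop) = 2 comparison(s) -> [-5, 8, 22, 26, 22, 30]
Insert 22: 26 > 22 (shift), 22 <= 22 (stop) = 2 comparison(s) -> [-5, 8, 22, 22, 26, 30]
Insert 30: 26 <= 30 (stop) = 1 comparison(s) -> [-5, 8, 22, 22, 26, 30]
Total comparisons: 1 + 1 + 2 + 2 + 1 = 7


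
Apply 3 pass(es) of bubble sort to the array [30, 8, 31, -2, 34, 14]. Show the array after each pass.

After pass 1: [8, 30, -2, 31, 14, 34] (3 swaps)
After pass 2: [8, -2, 30, 14, 31, 34] (2 swaps)
After pass 3: [-2, 8, 14, 30, 31, 34] (2 swaps)
Total swaps: 7


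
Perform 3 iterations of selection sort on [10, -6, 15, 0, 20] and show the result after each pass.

Pass 1: Select minimum -6 at index 1, swap -> [-6, 10, 15, 0, 20]
Pass 2: Select minimum 0 at index 3, swap -> [-6, 0, 15, 10, 20]
Pass 3: Select minimum 10 at index 3, swap -> [-6, 0, 10, 15, 20]


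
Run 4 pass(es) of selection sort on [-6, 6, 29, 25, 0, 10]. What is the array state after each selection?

Pass 1: Select minimum -6 at index 0, swap -> [-6, 6, 29, 25, 0, 10]
Pass 2: Select minimum 0 at index 4, swap -> [-6, 0, 29, 25, 6, 10]
Pass 3: Select minimum 6 at index 4, swap -> [-6, 0, 6, 25, 29, 10]
Pass 4: Select minimum 10 at index 5, swap -> [-6, 0, 6, 10, 29, 25]


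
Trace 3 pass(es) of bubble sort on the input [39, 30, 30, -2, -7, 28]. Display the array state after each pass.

After pass 1: [30, 30, -2, -7, 28, 39] (5 swaps)
After pass 2: [30, -2, -7, 28, 30, 39] (3 swaps)
After pass 3: [-2, -7, 28, 30, 30, 39] (3 swaps)
Total swaps: 11


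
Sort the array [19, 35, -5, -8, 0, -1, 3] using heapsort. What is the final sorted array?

Build heap: [35, 19, 3, -8, 0, -1, -5]
Extract 35: [19, 0, 3, -8, -5, -1, 35]
Extract 19: [3, 0, -1, -8, -5, 19, 35]
Extract 3: [0, -5, -1, -8, 3, 19, 35]
Extract 0: [-1, -5, -8, 0, 3, 19, 35]
Extract -1: [-5, -8, -1, 0, 3, 19, 35]
Extract -5: [-8, -5, -1, 0, 3, 19, 35]


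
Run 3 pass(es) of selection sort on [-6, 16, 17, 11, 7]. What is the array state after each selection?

Pass 1: Select minimum -6 at index 0, swap -> [-6, 16, 17, 11, 7]
Pass 2: Select minimum 7 at index 4, swap -> [-6, 7, 17, 11, 16]
Pass 3: Select minimum 11 at index 3, swap -> [-6, 7, 11, 17, 16]


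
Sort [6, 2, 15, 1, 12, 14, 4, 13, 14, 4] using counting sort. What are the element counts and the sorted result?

Count array: [0, 1, 1, 0, 2, 0, 1, 0, 0, 0, 0, 0, 1, 1, 2, 1]
(count[i] = number of elements equal to i)
Cumulative count: [0, 1, 2, 2, 4, 4, 5, 5, 5, 5, 5, 5, 6, 7, 9, 10]
Sorted: [1, 2, 4, 4, 6, 12, 13, 14, 14, 15]


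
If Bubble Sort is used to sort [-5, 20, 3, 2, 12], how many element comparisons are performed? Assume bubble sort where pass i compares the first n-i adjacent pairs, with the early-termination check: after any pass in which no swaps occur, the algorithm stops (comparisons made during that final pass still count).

Pass 1: compare adjacent pairs (0,1)..(3,4) = 4 comparison(s), 3 swap(s) -> [-5, 3, 2, 12, 20]
Pass 2: compare adjacent pairs (0,1)..(2,3) = 3 comparison(s), 1 swap(s) -> [-5, 2, 3, 12, 20]
Pass 3: compare adjacent pairs (0,1)..(1,2) = 2 comparison(s), 0 swap(s) -> [-5, 2, 3, 12, 20]
No swaps in this pass, so bubble sort stops here.
Total comparisons: 4 + 3 + 2 = 9


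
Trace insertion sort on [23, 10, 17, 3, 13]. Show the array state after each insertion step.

First element 23 is already 'sorted'
Insert 10: shifted 1 elements -> [10, 23, 17, 3, 13]
Insert 17: shifted 1 elements -> [10, 17, 23, 3, 13]
Insert 3: shifted 3 elements -> [3, 10, 17, 23, 13]
Insert 13: shifted 2 elements -> [3, 10, 13, 17, 23]


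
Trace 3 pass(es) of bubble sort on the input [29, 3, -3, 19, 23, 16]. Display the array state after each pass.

After pass 1: [3, -3, 19, 23, 16, 29] (5 swaps)
After pass 2: [-3, 3, 19, 16, 23, 29] (2 swaps)
After pass 3: [-3, 3, 16, 19, 23, 29] (1 swaps)
Total swaps: 8


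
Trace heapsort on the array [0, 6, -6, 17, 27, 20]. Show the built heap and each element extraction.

Build heap: [27, 17, 20, 0, 6, -6]
Extract 27: [20, 17, -6, 0, 6, 27]
Extract 20: [17, 6, -6, 0, 20, 27]
Extract 17: [6, 0, -6, 17, 20, 27]
Extract 6: [0, -6, 6, 17, 20, 27]
Extract 0: [-6, 0, 6, 17, 20, 27]


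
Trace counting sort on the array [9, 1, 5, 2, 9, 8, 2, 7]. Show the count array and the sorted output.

Count array: [0, 1, 2, 0, 0, 1, 0, 1, 1, 2]
(count[i] = number of elements equal to i)
Cumulative count: [0, 1, 3, 3, 3, 4, 4, 5, 6, 8]
Sorted: [1, 2, 2, 5, 7, 8, 9, 9]


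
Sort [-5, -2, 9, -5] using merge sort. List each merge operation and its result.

Divide and conquer:
  Merge [-5] + [-2] -> [-5, -2]
  Merge [9] + [-5] -> [-5, 9]
  Merge [-5, -2] + [-5, 9] -> [-5, -5, -2, 9]
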